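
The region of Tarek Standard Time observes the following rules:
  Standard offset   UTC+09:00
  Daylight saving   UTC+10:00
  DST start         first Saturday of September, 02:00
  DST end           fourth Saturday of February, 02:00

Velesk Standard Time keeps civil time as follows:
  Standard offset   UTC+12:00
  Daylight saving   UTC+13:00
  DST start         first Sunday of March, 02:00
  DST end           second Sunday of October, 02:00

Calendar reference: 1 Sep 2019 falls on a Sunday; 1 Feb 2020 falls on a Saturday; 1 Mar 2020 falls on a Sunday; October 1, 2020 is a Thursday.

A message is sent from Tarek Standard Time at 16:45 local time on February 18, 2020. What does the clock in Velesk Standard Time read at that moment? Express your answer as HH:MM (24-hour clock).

18:45

1 September 2019 is a Sunday, so the first Saturday is September 7.
1 February 2020 is a Saturday, so the first Saturday is February 1 and the fourth is February 22.
February 18, 2020 lies within the daylight-saving period (7 September 2019 – 22 February 2020), so Tarek Standard Time is on daylight time, UTC+10:00.
16:45 Tarek Standard Time − 10h = 06:45 UTC.
1 March 2020 is a Sunday, so the first Sunday is March 1.
1 October 2020 is a Thursday, so the first Sunday is October 4 and the second is October 11.
At the standard offset (UTC+12:00), 06:45 UTC + 12h = 18:45 Velesk Standard Time standard time.
The standard-time date in Velesk Standard Time, February 18, 2020, does not fall between 1 March and 11 October, so daylight saving is not in effect and Velesk Standard Time is at UTC+12:00.
06:45 UTC + 12h = 18:45 Velesk Standard Time.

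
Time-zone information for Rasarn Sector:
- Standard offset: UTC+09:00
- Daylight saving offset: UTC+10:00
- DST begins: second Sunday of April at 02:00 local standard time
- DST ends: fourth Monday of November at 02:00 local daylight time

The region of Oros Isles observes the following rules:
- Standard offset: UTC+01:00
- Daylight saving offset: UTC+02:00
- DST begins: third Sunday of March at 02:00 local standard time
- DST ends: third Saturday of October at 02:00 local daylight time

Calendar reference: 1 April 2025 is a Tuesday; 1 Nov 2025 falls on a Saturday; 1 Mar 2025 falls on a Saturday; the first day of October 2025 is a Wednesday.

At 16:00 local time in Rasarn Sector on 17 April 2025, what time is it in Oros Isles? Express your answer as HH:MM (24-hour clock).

08:00

1 April 2025 is a Tuesday, so the first Sunday is April 6 and the second is April 13.
1 November 2025 is a Saturday, so the first Monday is November 3 and the fourth is November 24.
17 April 2025 falls between 13 April and 24 November, so daylight saving is in effect and Rasarn Sector is at UTC+10:00.
16:00 Rasarn Sector − 10h = 06:00 UTC.
1 March 2025 is a Saturday, so the first Sunday is March 2 and the third is March 16.
1 October 2025 is a Wednesday, so the first Saturday is October 4 and the third is October 18.
At the standard offset (UTC+01:00), 06:00 UTC + 1h = 07:00 Oros Isles standard time.
The standard-time date in Oros Isles, 17 April 2025, lies within the daylight-saving period (16 March – 18 October), so Oros Isles is on daylight time, UTC+02:00.
06:00 UTC + 2h = 08:00 Oros Isles.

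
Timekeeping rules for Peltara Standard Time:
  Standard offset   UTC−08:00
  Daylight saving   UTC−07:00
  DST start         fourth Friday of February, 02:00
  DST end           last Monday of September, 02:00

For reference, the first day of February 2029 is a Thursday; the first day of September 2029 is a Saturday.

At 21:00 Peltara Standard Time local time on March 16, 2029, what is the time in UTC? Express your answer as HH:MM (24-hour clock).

1 February 2029 is a Thursday, so the first Friday is February 2 and the fourth is February 23.
1 September 2029 is a Saturday, so Mondays fall on 3, 10, 17, 24; the last is September 24.
Daylight saving runs 23 February – 24 September; March 16, 2029 is inside that window, so Peltara Standard Time is at UTC−07:00.
21:00 local + 7h = 04:00 UTC (rolling into the next day, 17 March 2029).

04:00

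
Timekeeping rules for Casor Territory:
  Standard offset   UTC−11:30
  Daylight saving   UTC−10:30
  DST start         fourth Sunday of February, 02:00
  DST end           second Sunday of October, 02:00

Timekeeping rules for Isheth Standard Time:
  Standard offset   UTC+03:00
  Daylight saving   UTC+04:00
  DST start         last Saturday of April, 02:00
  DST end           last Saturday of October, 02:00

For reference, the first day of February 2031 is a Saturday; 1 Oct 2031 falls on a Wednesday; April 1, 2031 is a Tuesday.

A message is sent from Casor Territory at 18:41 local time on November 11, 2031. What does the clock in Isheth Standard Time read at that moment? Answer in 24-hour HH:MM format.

1 February 2031 is a Saturday, so the first Sunday is February 2 and the fourth is February 23.
1 October 2031 is a Wednesday, so the first Sunday is October 5 and the second is October 12.
November 11, 2031 is outside the daylight-saving period (23 February – 12 October), so Casor Territory is on standard time, UTC−11:30.
18:41 Casor Territory + 11h30m = 06:11 UTC (rolling into the next day, 12 November 2031).
1 April 2031 is a Tuesday, so Saturdays fall on 5, 12, 19, 26; the last is April 26.
1 October 2031 is a Wednesday, so Saturdays fall on 4, 11, 18, 25; the last is October 25.
At the standard offset (UTC+03:00), 06:11 UTC + 3h = 09:11 Isheth Standard Time standard time.
The standard-time date in Isheth Standard Time, November 12, 2031, does not fall between 26 April and 25 October, so daylight saving is not in effect and Isheth Standard Time is at UTC+03:00.
06:11 UTC + 3h = 09:11 Isheth Standard Time.

09:11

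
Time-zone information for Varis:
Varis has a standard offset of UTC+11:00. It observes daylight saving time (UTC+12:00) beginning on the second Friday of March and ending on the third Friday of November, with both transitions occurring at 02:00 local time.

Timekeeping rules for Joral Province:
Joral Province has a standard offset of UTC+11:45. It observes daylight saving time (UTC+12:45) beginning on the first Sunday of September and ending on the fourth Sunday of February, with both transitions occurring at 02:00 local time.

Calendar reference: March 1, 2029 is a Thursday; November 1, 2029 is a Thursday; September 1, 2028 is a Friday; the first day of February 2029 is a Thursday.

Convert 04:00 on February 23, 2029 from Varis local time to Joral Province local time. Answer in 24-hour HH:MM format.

05:45

1 March 2029 is a Thursday, so the first Friday is March 2 and the second is March 9.
1 November 2029 is a Thursday, so the first Friday is November 2 and the third is November 16.
February 23, 2029 is outside the daylight-saving period (9 March – 16 November), so Varis is on standard time, UTC+11:00.
04:00 Varis − 11h = 17:00 UTC (rolling into the previous day, 22 February 2029).
1 September 2028 is a Friday, so the first Sunday is September 3.
1 February 2029 is a Thursday, so the first Sunday is February 4 and the fourth is February 25.
At the standard offset (UTC+11:45), 17:00 UTC + 11h45m = 04:45 Joral Province standard time (rolling into the next day, 23 February 2029).
The standard-time date in Joral Province, February 23, 2029, falls between 3 September 2028 and 25 February 2029, so daylight saving is in effect and Joral Province is at UTC+12:45.
17:00 UTC + 12h45m = 05:45 Joral Province (rolling into the next day, 23 February 2029).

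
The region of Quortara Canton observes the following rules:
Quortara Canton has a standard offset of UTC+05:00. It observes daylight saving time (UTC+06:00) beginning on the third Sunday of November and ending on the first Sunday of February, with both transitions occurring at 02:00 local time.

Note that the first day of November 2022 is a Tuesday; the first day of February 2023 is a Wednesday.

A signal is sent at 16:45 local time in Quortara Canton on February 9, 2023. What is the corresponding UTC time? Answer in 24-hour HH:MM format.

11:45

1 November 2022 is a Tuesday, so the first Sunday is November 6 and the third is November 20.
1 February 2023 is a Wednesday, so the first Sunday is February 5.
Daylight saving runs 20 November 2022 – 5 February 2023; February 9, 2023 is outside that window, so Quortara Canton is on standard time at UTC+05:00.
16:45 local − 5h = 11:45 UTC.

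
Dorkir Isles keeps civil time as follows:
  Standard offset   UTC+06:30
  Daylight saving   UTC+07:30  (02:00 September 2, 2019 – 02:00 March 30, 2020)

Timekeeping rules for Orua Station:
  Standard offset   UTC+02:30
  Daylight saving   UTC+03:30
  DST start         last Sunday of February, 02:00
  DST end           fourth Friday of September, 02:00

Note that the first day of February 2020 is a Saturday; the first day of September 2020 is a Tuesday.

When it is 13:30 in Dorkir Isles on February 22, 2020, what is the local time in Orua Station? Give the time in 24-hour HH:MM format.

Daylight saving runs 2 September 2019 – 30 March 2020; February 22, 2020 is inside that window, so Dorkir Isles is at UTC+07:30.
13:30 Dorkir Isles − 7h30m = 06:00 UTC.
1 February 2020 is a Saturday, so Sundays fall on 2, 9, 16, 23; the last is February 23.
1 September 2020 is a Tuesday, so the first Friday is September 4 and the fourth is September 25.
At the standard offset (UTC+02:30), 06:00 UTC + 2h30m = 08:30 Orua Station standard time.
The standard-time date in Orua Station, February 22, 2020, is outside the daylight-saving period (23 February – 25 September), so Orua Station is on standard time, UTC+02:30.
06:00 UTC + 2h30m = 08:30 Orua Station.

08:30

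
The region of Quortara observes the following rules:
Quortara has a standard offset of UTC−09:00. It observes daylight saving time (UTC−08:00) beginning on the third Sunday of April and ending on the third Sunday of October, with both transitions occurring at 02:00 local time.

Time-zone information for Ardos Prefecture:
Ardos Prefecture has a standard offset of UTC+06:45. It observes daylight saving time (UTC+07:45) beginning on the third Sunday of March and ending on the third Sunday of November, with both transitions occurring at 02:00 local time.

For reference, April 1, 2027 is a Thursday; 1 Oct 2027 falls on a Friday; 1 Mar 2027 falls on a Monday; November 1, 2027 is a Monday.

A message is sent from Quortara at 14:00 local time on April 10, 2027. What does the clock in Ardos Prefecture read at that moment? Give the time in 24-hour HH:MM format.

06:45

1 April 2027 is a Thursday, so the first Sunday is April 4 and the third is April 18.
1 October 2027 is a Friday, so the first Sunday is October 3 and the third is October 17.
Daylight saving runs 18 April – 17 October; April 10, 2027 is outside that window, so Quortara is on standard time at UTC−09:00.
14:00 Quortara + 9h = 23:00 UTC.
1 March 2027 is a Monday, so the first Sunday is March 7 and the third is March 21.
1 November 2027 is a Monday, so the first Sunday is November 7 and the third is November 21.
At the standard offset (UTC+06:45), 23:00 UTC + 6h45m = 05:45 Ardos Prefecture standard time (rolling into the next day, 11 April 2027).
The standard-time date in Ardos Prefecture, April 11, 2027, lies within the daylight-saving period (21 March – 21 November), so Ardos Prefecture is on daylight time, UTC+07:45.
23:00 UTC + 7h45m = 06:45 Ardos Prefecture (rolling into the next day, 11 April 2027).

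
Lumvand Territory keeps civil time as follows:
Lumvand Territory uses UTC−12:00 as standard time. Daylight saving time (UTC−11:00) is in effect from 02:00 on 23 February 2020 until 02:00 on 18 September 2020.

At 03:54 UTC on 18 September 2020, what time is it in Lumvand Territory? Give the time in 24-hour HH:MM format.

16:54

At the standard offset (UTC−12:00), 03:54 UTC − 12h = 15:54 Lumvand Territory standard time (rolling into the previous day, 17 September 2020).
The standard-time date in Lumvand Territory, 17 September 2020, lies within the daylight-saving period (23 February – 18 September), so Lumvand Territory is on daylight time, UTC−11:00.
03:54 UTC − 11h = 16:54 local (rolling into the previous day, 17 September 2020).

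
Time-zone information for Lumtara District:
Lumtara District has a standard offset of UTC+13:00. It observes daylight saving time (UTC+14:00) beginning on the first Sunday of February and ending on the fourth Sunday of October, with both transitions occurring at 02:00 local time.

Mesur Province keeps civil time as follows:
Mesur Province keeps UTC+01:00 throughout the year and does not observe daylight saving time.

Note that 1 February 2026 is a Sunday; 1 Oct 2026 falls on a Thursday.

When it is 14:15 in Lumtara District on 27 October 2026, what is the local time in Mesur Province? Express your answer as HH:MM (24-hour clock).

1 February 2026 is a Sunday, so the first Sunday is February 1.
1 October 2026 is a Thursday, so the first Sunday is October 4 and the fourth is October 25.
27 October 2026 is outside the daylight-saving period (1 February – 25 October), so Lumtara District is on standard time, UTC+13:00.
14:15 Lumtara District − 13h = 01:15 UTC.
Mesur Province has no daylight saving, so its offset is UTC+01:00 year-round.
01:15 UTC + 1h = 02:15 Mesur Province.

02:15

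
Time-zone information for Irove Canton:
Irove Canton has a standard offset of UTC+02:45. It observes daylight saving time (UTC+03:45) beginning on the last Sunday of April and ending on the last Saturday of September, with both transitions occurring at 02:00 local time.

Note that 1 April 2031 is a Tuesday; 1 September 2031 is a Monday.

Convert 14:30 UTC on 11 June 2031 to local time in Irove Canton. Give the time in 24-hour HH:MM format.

18:15

1 April 2031 is a Tuesday, so Sundays fall on 6, 13, 20, 27; the last is April 27.
1 September 2031 is a Monday, so Saturdays fall on 6, 13, 20, 27; the last is September 27.
At the standard offset (UTC+02:45), 14:30 UTC + 2h45m = 17:15 Irove Canton standard time.
Daylight saving runs 27 April – 27 September; the standard-time date in Irove Canton, 11 June 2031, is inside that window, so Irove Canton is at UTC+03:45.
14:30 UTC + 3h45m = 18:15 local.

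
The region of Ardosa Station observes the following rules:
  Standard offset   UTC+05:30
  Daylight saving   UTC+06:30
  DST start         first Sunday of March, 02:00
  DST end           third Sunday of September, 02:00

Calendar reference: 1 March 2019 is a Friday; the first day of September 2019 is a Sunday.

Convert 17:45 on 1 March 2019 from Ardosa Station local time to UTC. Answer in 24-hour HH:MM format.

1 March 2019 is a Friday, so the first Sunday is March 3.
1 September 2019 is a Sunday, so the first Sunday is September 1 and the third is September 15.
Daylight saving runs 3 March – 15 September; 1 March 2019 is outside that window, so Ardosa Station is on standard time at UTC+05:30.
17:45 local − 5h30m = 12:15 UTC.

12:15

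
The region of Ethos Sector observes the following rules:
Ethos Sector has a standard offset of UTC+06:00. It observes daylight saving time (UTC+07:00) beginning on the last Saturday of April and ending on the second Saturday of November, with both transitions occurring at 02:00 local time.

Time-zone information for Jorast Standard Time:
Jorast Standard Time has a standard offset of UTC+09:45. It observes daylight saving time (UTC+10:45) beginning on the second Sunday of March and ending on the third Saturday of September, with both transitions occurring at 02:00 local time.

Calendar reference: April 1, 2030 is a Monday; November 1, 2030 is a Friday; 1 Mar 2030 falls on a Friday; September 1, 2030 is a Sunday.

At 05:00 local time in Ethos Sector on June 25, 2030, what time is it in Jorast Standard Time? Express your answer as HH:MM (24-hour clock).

08:45

1 April 2030 is a Monday, so Saturdays fall on 6, 13, 20, 27; the last is April 27.
1 November 2030 is a Friday, so the first Saturday is November 2 and the second is November 9.
Daylight saving runs 27 April – 9 November; June 25, 2030 is inside that window, so Ethos Sector is at UTC+07:00.
05:00 Ethos Sector − 7h = 22:00 UTC (rolling into the previous day, 24 June 2030).
1 March 2030 is a Friday, so the first Sunday is March 3 and the second is March 10.
1 September 2030 is a Sunday, so the first Saturday is September 7 and the third is September 21.
At the standard offset (UTC+09:45), 22:00 UTC + 9h45m = 07:45 Jorast Standard Time standard time (rolling into the next day, 25 June 2030).
Daylight saving runs 10 March – 21 September; the standard-time date in Jorast Standard Time, June 25, 2030, is inside that window, so Jorast Standard Time is at UTC+10:45.
22:00 UTC + 10h45m = 08:45 Jorast Standard Time (rolling into the next day, 25 June 2030).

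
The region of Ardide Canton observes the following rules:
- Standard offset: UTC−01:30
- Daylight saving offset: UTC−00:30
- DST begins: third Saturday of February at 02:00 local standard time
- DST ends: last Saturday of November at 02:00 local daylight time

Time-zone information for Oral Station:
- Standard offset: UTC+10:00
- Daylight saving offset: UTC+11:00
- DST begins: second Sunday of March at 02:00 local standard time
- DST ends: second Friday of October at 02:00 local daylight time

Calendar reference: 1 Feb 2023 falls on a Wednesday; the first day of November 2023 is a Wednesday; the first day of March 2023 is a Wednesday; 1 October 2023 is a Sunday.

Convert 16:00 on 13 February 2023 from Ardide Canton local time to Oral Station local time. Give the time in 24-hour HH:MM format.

03:30

1 February 2023 is a Wednesday, so the first Saturday is February 4 and the third is February 18.
1 November 2023 is a Wednesday, so Saturdays fall on 4, 11, 18, 25; the last is November 25.
13 February 2023 is outside the daylight-saving period (18 February – 25 November), so Ardide Canton is on standard time, UTC−01:30.
16:00 Ardide Canton + 1h30m = 17:30 UTC.
1 March 2023 is a Wednesday, so the first Sunday is March 5 and the second is March 12.
1 October 2023 is a Sunday, so the first Friday is October 6 and the second is October 13.
At the standard offset (UTC+10:00), 17:30 UTC + 10h = 03:30 Oral Station standard time (rolling into the next day, 14 February 2023).
Daylight saving runs 12 March – 13 October; the standard-time date in Oral Station, 14 February 2023, is outside that window, so Oral Station is on standard time at UTC+10:00.
17:30 UTC + 10h = 03:30 Oral Station (rolling into the next day, 14 February 2023).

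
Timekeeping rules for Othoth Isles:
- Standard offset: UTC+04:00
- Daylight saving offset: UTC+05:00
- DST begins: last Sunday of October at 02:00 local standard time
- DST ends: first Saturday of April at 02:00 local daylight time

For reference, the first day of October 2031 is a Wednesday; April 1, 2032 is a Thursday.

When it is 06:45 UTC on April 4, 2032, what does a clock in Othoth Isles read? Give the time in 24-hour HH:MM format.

1 October 2031 is a Wednesday, so Sundays fall on 5, 12, 19, 26; the last is October 26.
1 April 2032 is a Thursday, so the first Saturday is April 3.
At the standard offset (UTC+04:00), 06:45 UTC + 4h = 10:45 Othoth Isles standard time.
Daylight saving runs 26 October 2031 – 3 April 2032; the standard-time date in Othoth Isles, April 4, 2032, is outside that window, so Othoth Isles is on standard time at UTC+04:00.
06:45 UTC + 4h = 10:45 local.

10:45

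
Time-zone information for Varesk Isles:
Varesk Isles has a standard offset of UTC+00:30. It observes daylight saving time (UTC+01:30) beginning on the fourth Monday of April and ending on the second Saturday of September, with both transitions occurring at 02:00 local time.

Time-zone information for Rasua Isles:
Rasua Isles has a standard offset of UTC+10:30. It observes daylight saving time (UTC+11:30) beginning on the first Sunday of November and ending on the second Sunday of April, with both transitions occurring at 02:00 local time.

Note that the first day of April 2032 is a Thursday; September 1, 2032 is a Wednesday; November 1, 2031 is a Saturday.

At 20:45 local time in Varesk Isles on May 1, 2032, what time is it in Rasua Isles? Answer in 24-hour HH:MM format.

05:45

1 April 2032 is a Thursday, so the first Monday is April 5 and the fourth is April 26.
1 September 2032 is a Wednesday, so the first Saturday is September 4 and the second is September 11.
Daylight saving runs 26 April – 11 September; May 1, 2032 is inside that window, so Varesk Isles is at UTC+01:30.
20:45 Varesk Isles − 1h30m = 19:15 UTC.
1 November 2031 is a Saturday, so the first Sunday is November 2.
1 April 2032 is a Thursday, so the first Sunday is April 4 and the second is April 11.
At the standard offset (UTC+10:30), 19:15 UTC + 10h30m = 05:45 Rasua Isles standard time (rolling into the next day, 2 May 2032).
Daylight saving runs 2 November 2031 – 11 April 2032; the standard-time date in Rasua Isles, May 2, 2032, is outside that window, so Rasua Isles is on standard time at UTC+10:30.
19:15 UTC + 10h30m = 05:45 Rasua Isles (rolling into the next day, 2 May 2032).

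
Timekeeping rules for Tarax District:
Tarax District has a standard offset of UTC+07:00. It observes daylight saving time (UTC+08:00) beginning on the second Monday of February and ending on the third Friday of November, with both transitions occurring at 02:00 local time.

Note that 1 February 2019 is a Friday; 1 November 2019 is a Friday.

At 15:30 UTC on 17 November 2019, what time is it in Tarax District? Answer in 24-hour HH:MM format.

1 February 2019 is a Friday, so the first Monday is February 4 and the second is February 11.
1 November 2019 is a Friday, so the first Friday is November 1 and the third is November 15.
At the standard offset (UTC+07:00), 15:30 UTC + 7h = 22:30 Tarax District standard time.
The standard-time date in Tarax District, 17 November 2019, is outside the daylight-saving period (11 February – 15 November), so Tarax District is on standard time, UTC+07:00.
15:30 UTC + 7h = 22:30 local.

22:30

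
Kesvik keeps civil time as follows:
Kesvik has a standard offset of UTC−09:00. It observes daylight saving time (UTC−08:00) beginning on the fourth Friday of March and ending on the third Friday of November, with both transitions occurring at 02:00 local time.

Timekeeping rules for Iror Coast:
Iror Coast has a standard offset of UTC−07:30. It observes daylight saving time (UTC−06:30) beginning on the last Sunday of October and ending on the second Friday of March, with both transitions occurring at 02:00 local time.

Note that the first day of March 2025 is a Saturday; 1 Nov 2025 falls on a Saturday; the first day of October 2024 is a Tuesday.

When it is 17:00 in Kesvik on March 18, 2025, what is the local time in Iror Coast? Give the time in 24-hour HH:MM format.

1 March 2025 is a Saturday, so the first Friday is March 7 and the fourth is March 28.
1 November 2025 is a Saturday, so the first Friday is November 7 and the third is November 21.
March 18, 2025 does not fall between 28 March and 21 November, so daylight saving is not in effect and Kesvik is at UTC−09:00.
17:00 Kesvik + 9h = 02:00 UTC (rolling into the next day, 19 March 2025).
1 October 2024 is a Tuesday, so Sundays fall on 6, 13, 20, 27; the last is October 27.
1 March 2025 is a Saturday, so the first Friday is March 7 and the second is March 14.
At the standard offset (UTC−07:30), 02:00 UTC − 7h30m = 18:30 Iror Coast standard time (rolling into the previous day, 18 March 2025).
The standard-time date in Iror Coast, March 18, 2025, does not fall between 27 October 2024 and 14 March 2025, so daylight saving is not in effect and Iror Coast is at UTC−07:30.
02:00 UTC − 7h30m = 18:30 Iror Coast (rolling into the previous day, 18 March 2025).

18:30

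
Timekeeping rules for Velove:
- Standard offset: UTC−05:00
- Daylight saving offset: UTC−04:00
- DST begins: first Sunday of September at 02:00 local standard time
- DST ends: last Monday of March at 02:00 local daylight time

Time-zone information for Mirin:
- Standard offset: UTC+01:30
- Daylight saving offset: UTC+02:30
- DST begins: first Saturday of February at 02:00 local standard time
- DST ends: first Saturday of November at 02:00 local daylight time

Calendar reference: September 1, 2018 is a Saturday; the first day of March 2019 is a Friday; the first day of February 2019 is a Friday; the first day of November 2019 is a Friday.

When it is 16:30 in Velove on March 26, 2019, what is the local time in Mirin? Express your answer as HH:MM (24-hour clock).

00:00

1 September 2018 is a Saturday, so the first Sunday is September 2.
1 March 2019 is a Friday, so Mondays fall on 4, 11, 18, 25; the last is March 25.
March 26, 2019 is outside the daylight-saving period (2 September 2018 – 25 March 2019), so Velove is on standard time, UTC−05:00.
16:30 Velove + 5h = 21:30 UTC.
1 February 2019 is a Friday, so the first Saturday is February 2.
1 November 2019 is a Friday, so the first Saturday is November 2.
At the standard offset (UTC+01:30), 21:30 UTC + 1h30m = 23:00 Mirin standard time.
The standard-time date in Mirin, March 26, 2019, lies within the daylight-saving period (2 February – 2 November), so Mirin is on daylight time, UTC+02:30.
21:30 UTC + 2h30m = 00:00 Mirin (rolling into the next day, 27 March 2019).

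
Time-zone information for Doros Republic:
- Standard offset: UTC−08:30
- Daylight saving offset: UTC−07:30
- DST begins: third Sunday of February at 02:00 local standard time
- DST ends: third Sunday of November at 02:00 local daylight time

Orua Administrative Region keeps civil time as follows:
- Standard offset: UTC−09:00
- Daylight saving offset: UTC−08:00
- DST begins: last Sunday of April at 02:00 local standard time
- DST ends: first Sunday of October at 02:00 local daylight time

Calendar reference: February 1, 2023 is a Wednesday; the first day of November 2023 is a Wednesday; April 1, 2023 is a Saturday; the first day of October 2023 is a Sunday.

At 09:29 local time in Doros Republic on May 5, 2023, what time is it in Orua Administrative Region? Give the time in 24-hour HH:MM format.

1 February 2023 is a Wednesday, so the first Sunday is February 5 and the third is February 19.
1 November 2023 is a Wednesday, so the first Sunday is November 5 and the third is November 19.
May 5, 2023 lies within the daylight-saving period (19 February – 19 November), so Doros Republic is on daylight time, UTC−07:30.
09:29 Doros Republic + 7h30m = 16:59 UTC.
1 April 2023 is a Saturday, so Sundays fall on 2, 9, 16, 23, 30; the last is April 30.
1 October 2023 is a Sunday, so the first Sunday is October 1.
At the standard offset (UTC−09:00), 16:59 UTC − 9h = 07:59 Orua Administrative Region standard time.
Daylight saving runs 30 April – 1 October; the standard-time date in Orua Administrative Region, May 5, 2023, is inside that window, so Orua Administrative Region is at UTC−08:00.
16:59 UTC − 8h = 08:59 Orua Administrative Region.

08:59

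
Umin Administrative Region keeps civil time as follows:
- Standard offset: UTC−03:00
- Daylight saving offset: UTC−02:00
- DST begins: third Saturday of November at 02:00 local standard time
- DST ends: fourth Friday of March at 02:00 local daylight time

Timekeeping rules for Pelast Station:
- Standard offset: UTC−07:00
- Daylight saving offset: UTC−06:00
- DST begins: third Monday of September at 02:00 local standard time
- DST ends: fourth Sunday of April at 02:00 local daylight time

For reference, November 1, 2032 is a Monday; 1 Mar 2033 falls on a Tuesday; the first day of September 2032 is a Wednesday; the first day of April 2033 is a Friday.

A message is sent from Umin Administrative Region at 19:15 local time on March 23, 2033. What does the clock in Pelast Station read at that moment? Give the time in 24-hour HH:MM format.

15:15

1 November 2032 is a Monday, so the first Saturday is November 6 and the third is November 20.
1 March 2033 is a Tuesday, so the first Friday is March 4 and the fourth is March 25.
March 23, 2033 falls between 20 November 2032 and 25 March 2033, so daylight saving is in effect and Umin Administrative Region is at UTC−02:00.
19:15 Umin Administrative Region + 2h = 21:15 UTC.
1 September 2032 is a Wednesday, so the first Monday is September 6 and the third is September 20.
1 April 2033 is a Friday, so the first Sunday is April 3 and the fourth is April 24.
At the standard offset (UTC−07:00), 21:15 UTC − 7h = 14:15 Pelast Station standard time.
Daylight saving runs 20 September 2032 – 24 April 2033; the standard-time date in Pelast Station, March 23, 2033, is inside that window, so Pelast Station is at UTC−06:00.
21:15 UTC − 6h = 15:15 Pelast Station.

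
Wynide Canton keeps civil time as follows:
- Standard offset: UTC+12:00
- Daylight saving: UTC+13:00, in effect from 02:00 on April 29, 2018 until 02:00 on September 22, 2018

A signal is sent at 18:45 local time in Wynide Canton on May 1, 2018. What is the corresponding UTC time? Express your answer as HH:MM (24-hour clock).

May 1, 2018 falls between 29 April and 22 September, so daylight saving is in effect and Wynide Canton is at UTC+13:00.
18:45 local − 13h = 05:45 UTC.

05:45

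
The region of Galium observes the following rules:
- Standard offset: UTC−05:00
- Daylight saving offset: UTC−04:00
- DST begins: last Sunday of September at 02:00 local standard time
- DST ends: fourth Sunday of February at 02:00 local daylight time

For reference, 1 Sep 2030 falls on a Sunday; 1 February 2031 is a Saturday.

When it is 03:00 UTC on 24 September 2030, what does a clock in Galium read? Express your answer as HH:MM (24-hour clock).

1 September 2030 is a Sunday, so Sundays fall on 1, 8, 15, 22, 29; the last is September 29.
1 February 2031 is a Saturday, so the first Sunday is February 2 and the fourth is February 23.
At the standard offset (UTC−05:00), 03:00 UTC − 5h = 22:00 Galium standard time (rolling into the previous day, 23 September 2030).
The standard-time date in Galium, 23 September 2030, is outside the daylight-saving period (29 September 2030 – 23 February 2031), so Galium is on standard time, UTC−05:00.
03:00 UTC − 5h = 22:00 local (rolling into the previous day, 23 September 2030).

22:00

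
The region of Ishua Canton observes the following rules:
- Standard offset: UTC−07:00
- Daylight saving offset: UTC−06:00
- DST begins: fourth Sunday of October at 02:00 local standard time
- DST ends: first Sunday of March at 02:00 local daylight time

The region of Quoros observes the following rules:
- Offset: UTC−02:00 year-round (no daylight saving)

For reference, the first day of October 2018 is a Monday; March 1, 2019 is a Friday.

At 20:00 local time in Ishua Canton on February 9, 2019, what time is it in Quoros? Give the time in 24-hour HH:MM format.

00:00

1 October 2018 is a Monday, so the first Sunday is October 7 and the fourth is October 28.
1 March 2019 is a Friday, so the first Sunday is March 3.
Daylight saving runs 28 October 2018 – 3 March 2019; February 9, 2019 is inside that window, so Ishua Canton is at UTC−06:00.
20:00 Ishua Canton + 6h = 02:00 UTC (rolling into the next day, 10 February 2019).
Quoros stays on UTC−02:00 all year.
02:00 UTC − 2h = 00:00 Quoros.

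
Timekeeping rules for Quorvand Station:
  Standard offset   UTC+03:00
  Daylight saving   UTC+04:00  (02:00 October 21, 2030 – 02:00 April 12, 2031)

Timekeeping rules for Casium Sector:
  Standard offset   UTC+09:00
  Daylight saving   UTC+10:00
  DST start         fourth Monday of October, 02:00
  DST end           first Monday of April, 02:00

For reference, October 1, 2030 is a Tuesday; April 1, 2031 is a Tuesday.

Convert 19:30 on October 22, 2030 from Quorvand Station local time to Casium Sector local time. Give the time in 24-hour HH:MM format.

00:30

October 22, 2030 falls between 21 October 2030 and 12 April 2031, so daylight saving is in effect and Quorvand Station is at UTC+04:00.
19:30 Quorvand Station − 4h = 15:30 UTC.
1 October 2030 is a Tuesday, so the first Monday is October 7 and the fourth is October 28.
1 April 2031 is a Tuesday, so the first Monday is April 7.
At the standard offset (UTC+09:00), 15:30 UTC + 9h = 00:30 Casium Sector standard time (rolling into the next day, 23 October 2030).
Daylight saving runs 28 October 2030 – 7 April 2031; the standard-time date in Casium Sector, October 23, 2030, is outside that window, so Casium Sector is on standard time at UTC+09:00.
15:30 UTC + 9h = 00:30 Casium Sector (rolling into the next day, 23 October 2030).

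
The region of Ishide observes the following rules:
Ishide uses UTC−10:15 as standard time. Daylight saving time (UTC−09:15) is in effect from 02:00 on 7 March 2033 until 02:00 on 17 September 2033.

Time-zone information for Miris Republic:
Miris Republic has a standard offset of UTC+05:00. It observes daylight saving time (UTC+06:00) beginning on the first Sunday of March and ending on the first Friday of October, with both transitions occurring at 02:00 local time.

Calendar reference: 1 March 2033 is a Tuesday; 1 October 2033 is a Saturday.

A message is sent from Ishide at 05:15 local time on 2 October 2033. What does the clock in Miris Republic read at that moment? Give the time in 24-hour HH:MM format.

2 October 2033 does not fall between 7 March and 17 September, so daylight saving is not in effect and Ishide is at UTC−10:15.
05:15 Ishide + 10h15m = 15:30 UTC.
1 March 2033 is a Tuesday, so the first Sunday is March 6.
1 October 2033 is a Saturday, so the first Friday is October 7.
At the standard offset (UTC+05:00), 15:30 UTC + 5h = 20:30 Miris Republic standard time.
Daylight saving runs 6 March – 7 October; the standard-time date in Miris Republic, 2 October 2033, is inside that window, so Miris Republic is at UTC+06:00.
15:30 UTC + 6h = 21:30 Miris Republic.

21:30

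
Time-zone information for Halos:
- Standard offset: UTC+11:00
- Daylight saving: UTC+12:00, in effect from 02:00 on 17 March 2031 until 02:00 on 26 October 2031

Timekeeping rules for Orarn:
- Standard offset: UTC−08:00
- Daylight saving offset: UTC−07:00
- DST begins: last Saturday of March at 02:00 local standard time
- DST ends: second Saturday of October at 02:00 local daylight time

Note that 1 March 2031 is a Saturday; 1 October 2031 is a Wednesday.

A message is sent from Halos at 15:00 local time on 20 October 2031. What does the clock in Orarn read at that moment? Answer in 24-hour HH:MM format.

19:00

20 October 2031 falls between 17 March and 26 October, so daylight saving is in effect and Halos is at UTC+12:00.
15:00 Halos − 12h = 03:00 UTC.
1 March 2031 is a Saturday, so Saturdays fall on 1, 8, 15, 22, 29; the last is March 29.
1 October 2031 is a Wednesday, so the first Saturday is October 4 and the second is October 11.
At the standard offset (UTC−08:00), 03:00 UTC − 8h = 19:00 Orarn standard time (rolling into the previous day, 19 October 2031).
The standard-time date in Orarn, 19 October 2031, does not fall between 29 March and 11 October, so daylight saving is not in effect and Orarn is at UTC−08:00.
03:00 UTC − 8h = 19:00 Orarn (rolling into the previous day, 19 October 2031).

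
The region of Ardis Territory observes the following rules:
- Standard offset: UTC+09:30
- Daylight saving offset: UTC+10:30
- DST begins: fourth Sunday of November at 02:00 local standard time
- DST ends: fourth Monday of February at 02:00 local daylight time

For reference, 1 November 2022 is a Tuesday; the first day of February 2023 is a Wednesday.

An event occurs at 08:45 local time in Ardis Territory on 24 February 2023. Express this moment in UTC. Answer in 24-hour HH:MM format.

1 November 2022 is a Tuesday, so the first Sunday is November 6 and the fourth is November 27.
1 February 2023 is a Wednesday, so the first Monday is February 6 and the fourth is February 27.
24 February 2023 lies within the daylight-saving period (27 November 2022 – 27 February 2023), so Ardis Territory is on daylight time, UTC+10:30.
08:45 local − 10h30m = 22:15 UTC (rolling into the previous day, 23 February 2023).

22:15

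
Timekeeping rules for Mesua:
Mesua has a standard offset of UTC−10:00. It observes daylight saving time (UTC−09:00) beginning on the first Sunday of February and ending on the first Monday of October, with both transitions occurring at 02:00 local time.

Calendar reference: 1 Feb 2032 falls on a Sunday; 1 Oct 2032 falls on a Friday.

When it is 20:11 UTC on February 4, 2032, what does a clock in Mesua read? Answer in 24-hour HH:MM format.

1 February 2032 is a Sunday, so the first Sunday is February 1.
1 October 2032 is a Friday, so the first Monday is October 4.
At the standard offset (UTC−10:00), 20:11 UTC − 10h = 10:11 Mesua standard time.
Daylight saving runs 1 February – 4 October; the standard-time date in Mesua, February 4, 2032, is inside that window, so Mesua is at UTC−09:00.
20:11 UTC − 9h = 11:11 local.

11:11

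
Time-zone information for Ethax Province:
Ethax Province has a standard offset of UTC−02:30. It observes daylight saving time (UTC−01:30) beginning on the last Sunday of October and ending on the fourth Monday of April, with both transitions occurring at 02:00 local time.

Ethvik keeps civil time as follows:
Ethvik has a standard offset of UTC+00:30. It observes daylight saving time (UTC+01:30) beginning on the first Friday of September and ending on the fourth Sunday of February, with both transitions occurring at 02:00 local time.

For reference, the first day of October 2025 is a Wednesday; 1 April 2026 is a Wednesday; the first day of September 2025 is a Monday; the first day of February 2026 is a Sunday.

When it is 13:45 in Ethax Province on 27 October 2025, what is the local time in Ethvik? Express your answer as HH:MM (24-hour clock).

1 October 2025 is a Wednesday, so Sundays fall on 5, 12, 19, 26; the last is October 26.
1 April 2026 is a Wednesday, so the first Monday is April 6 and the fourth is April 27.
27 October 2025 falls between 26 October 2025 and 27 April 2026, so daylight saving is in effect and Ethax Province is at UTC−01:30.
13:45 Ethax Province + 1h30m = 15:15 UTC.
1 September 2025 is a Monday, so the first Friday is September 5.
1 February 2026 is a Sunday, so the first Sunday is February 1 and the fourth is February 22.
At the standard offset (UTC+00:30), 15:15 UTC + 0h30m = 15:45 Ethvik standard time.
Daylight saving runs 5 September 2025 – 22 February 2026; the standard-time date in Ethvik, 27 October 2025, is inside that window, so Ethvik is at UTC+01:30.
15:15 UTC + 1h30m = 16:45 Ethvik.

16:45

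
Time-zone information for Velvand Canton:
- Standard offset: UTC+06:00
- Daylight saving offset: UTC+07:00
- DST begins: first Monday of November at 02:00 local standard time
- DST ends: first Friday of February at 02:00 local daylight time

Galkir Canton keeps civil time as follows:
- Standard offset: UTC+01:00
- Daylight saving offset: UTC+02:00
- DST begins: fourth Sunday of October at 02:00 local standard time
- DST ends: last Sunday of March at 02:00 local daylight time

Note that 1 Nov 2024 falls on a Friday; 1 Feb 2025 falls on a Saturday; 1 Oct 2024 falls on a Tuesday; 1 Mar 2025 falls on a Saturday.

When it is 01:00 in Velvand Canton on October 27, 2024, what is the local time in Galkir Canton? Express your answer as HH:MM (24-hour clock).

20:00

1 November 2024 is a Friday, so the first Monday is November 4.
1 February 2025 is a Saturday, so the first Friday is February 7.
October 27, 2024 is outside the daylight-saving period (4 November 2024 – 7 February 2025), so Velvand Canton is on standard time, UTC+06:00.
01:00 Velvand Canton − 6h = 19:00 UTC (rolling into the previous day, 26 October 2024).
1 October 2024 is a Tuesday, so the first Sunday is October 6 and the fourth is October 27.
1 March 2025 is a Saturday, so Sundays fall on 2, 9, 16, 23, 30; the last is March 30.
At the standard offset (UTC+01:00), 19:00 UTC + 1h = 20:00 Galkir Canton standard time.
Daylight saving runs 27 October 2024 – 30 March 2025; the standard-time date in Galkir Canton, October 26, 2024, is outside that window, so Galkir Canton is on standard time at UTC+01:00.
19:00 UTC + 1h = 20:00 Galkir Canton.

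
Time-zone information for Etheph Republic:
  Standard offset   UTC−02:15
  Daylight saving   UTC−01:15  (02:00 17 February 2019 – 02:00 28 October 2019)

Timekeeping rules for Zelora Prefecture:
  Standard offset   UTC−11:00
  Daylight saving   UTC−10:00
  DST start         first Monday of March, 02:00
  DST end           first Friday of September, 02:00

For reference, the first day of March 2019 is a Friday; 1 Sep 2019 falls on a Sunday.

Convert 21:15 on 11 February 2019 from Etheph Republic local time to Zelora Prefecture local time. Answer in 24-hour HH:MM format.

11 February 2019 is outside the daylight-saving period (17 February – 28 October), so Etheph Republic is on standard time, UTC−02:15.
21:15 Etheph Republic + 2h15m = 23:30 UTC.
1 March 2019 is a Friday, so the first Monday is March 4.
1 September 2019 is a Sunday, so the first Friday is September 6.
At the standard offset (UTC−11:00), 23:30 UTC − 11h = 12:30 Zelora Prefecture standard time.
The standard-time date in Zelora Prefecture, 11 February 2019, is outside the daylight-saving period (4 March – 6 September), so Zelora Prefecture is on standard time, UTC−11:00.
23:30 UTC − 11h = 12:30 Zelora Prefecture.

12:30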